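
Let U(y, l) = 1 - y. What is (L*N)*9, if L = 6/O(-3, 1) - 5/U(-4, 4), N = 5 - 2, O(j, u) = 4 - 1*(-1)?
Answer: 27/5 ≈ 5.4000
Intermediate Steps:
O(j, u) = 5 (O(j, u) = 4 + 1 = 5)
N = 3
L = ⅕ (L = 6/5 - 5/(1 - 1*(-4)) = 6*(⅕) - 5/(1 + 4) = 6/5 - 5/5 = 6/5 - 5*⅕ = 6/5 - 1 = ⅕ ≈ 0.20000)
(L*N)*9 = ((⅕)*3)*9 = (⅗)*9 = 27/5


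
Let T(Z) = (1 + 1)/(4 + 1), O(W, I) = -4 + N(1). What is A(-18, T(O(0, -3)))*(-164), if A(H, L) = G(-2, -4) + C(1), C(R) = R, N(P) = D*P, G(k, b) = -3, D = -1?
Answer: 328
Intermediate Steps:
N(P) = -P
O(W, I) = -5 (O(W, I) = -4 - 1*1 = -4 - 1 = -5)
T(Z) = ⅖ (T(Z) = 2/5 = 2*(⅕) = ⅖)
A(H, L) = -2 (A(H, L) = -3 + 1 = -2)
A(-18, T(O(0, -3)))*(-164) = -2*(-164) = 328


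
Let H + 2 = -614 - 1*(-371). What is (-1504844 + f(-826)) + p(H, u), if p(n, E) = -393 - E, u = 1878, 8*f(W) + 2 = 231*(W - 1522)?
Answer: -6299655/4 ≈ -1.5749e+6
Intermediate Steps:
f(W) = -43948 + 231*W/8 (f(W) = -¼ + (231*(W - 1522))/8 = -¼ + (231*(-1522 + W))/8 = -¼ + (-351582 + 231*W)/8 = -¼ + (-175791/4 + 231*W/8) = -43948 + 231*W/8)
H = -245 (H = -2 + (-614 - 1*(-371)) = -2 + (-614 + 371) = -2 - 243 = -245)
(-1504844 + f(-826)) + p(H, u) = (-1504844 + (-43948 + (231/8)*(-826))) + (-393 - 1*1878) = (-1504844 + (-43948 - 95403/4)) + (-393 - 1878) = (-1504844 - 271195/4) - 2271 = -6290571/4 - 2271 = -6299655/4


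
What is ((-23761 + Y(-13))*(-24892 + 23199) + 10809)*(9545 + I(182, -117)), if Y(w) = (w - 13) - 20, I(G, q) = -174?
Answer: 377801798260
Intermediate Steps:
Y(w) = -33 + w (Y(w) = (-13 + w) - 20 = -33 + w)
((-23761 + Y(-13))*(-24892 + 23199) + 10809)*(9545 + I(182, -117)) = ((-23761 + (-33 - 13))*(-24892 + 23199) + 10809)*(9545 - 174) = ((-23761 - 46)*(-1693) + 10809)*9371 = (-23807*(-1693) + 10809)*9371 = (40305251 + 10809)*9371 = 40316060*9371 = 377801798260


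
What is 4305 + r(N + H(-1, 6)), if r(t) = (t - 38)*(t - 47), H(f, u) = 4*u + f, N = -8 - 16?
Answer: 6177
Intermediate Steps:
N = -24
H(f, u) = f + 4*u
r(t) = (-47 + t)*(-38 + t) (r(t) = (-38 + t)*(-47 + t) = (-47 + t)*(-38 + t))
4305 + r(N + H(-1, 6)) = 4305 + (1786 + (-24 + (-1 + 4*6))**2 - 85*(-24 + (-1 + 4*6))) = 4305 + (1786 + (-24 + (-1 + 24))**2 - 85*(-24 + (-1 + 24))) = 4305 + (1786 + (-24 + 23)**2 - 85*(-24 + 23)) = 4305 + (1786 + (-1)**2 - 85*(-1)) = 4305 + (1786 + 1 + 85) = 4305 + 1872 = 6177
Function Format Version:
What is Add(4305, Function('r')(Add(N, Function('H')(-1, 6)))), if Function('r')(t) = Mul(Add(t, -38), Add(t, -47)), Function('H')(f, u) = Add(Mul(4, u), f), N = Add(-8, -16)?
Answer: 6177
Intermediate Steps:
N = -24
Function('H')(f, u) = Add(f, Mul(4, u))
Function('r')(t) = Mul(Add(-47, t), Add(-38, t)) (Function('r')(t) = Mul(Add(-38, t), Add(-47, t)) = Mul(Add(-47, t), Add(-38, t)))
Add(4305, Function('r')(Add(N, Function('H')(-1, 6)))) = Add(4305, Add(1786, Pow(Add(-24, Add(-1, Mul(4, 6))), 2), Mul(-85, Add(-24, Add(-1, Mul(4, 6)))))) = Add(4305, Add(1786, Pow(Add(-24, Add(-1, 24)), 2), Mul(-85, Add(-24, Add(-1, 24))))) = Add(4305, Add(1786, Pow(Add(-24, 23), 2), Mul(-85, Add(-24, 23)))) = Add(4305, Add(1786, Pow(-1, 2), Mul(-85, -1))) = Add(4305, Add(1786, 1, 85)) = Add(4305, 1872) = 6177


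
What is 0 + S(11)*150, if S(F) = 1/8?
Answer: 75/4 ≈ 18.750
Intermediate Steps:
S(F) = ⅛
0 + S(11)*150 = 0 + (⅛)*150 = 0 + 75/4 = 75/4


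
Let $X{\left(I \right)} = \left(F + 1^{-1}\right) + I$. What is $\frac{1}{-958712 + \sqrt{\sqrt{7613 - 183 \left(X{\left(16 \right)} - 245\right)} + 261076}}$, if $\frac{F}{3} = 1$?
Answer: $- \frac{1}{958712 - \sqrt{261076 + 2 \sqrt{12197}}} \approx -1.0436 \cdot 10^{-6}$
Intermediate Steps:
$F = 3$ ($F = 3 \cdot 1 = 3$)
$X{\left(I \right)} = 4 + I$ ($X{\left(I \right)} = \left(3 + 1^{-1}\right) + I = \left(3 + 1\right) + I = 4 + I$)
$\frac{1}{-958712 + \sqrt{\sqrt{7613 - 183 \left(X{\left(16 \right)} - 245\right)} + 261076}} = \frac{1}{-958712 + \sqrt{\sqrt{7613 - 183 \left(\left(4 + 16\right) - 245\right)} + 261076}} = \frac{1}{-958712 + \sqrt{\sqrt{7613 - 183 \left(20 - 245\right)} + 261076}} = \frac{1}{-958712 + \sqrt{\sqrt{7613 - -41175} + 261076}} = \frac{1}{-958712 + \sqrt{\sqrt{7613 + 41175} + 261076}} = \frac{1}{-958712 + \sqrt{\sqrt{48788} + 261076}} = \frac{1}{-958712 + \sqrt{2 \sqrt{12197} + 261076}} = \frac{1}{-958712 + \sqrt{261076 + 2 \sqrt{12197}}}$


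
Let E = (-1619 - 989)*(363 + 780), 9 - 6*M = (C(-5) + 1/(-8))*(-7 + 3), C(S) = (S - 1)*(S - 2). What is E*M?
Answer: -87689436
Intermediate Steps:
C(S) = (-1 + S)*(-2 + S)
M = 353/12 (M = 3/2 - ((2 + (-5)² - 3*(-5)) + 1/(-8))*(-7 + 3)/6 = 3/2 - ((2 + 25 + 15) - ⅛)*(-4)/6 = 3/2 - (42 - ⅛)*(-4)/6 = 3/2 - 335*(-4)/48 = 3/2 - ⅙*(-335/2) = 3/2 + 335/12 = 353/12 ≈ 29.417)
E = -2980944 (E = -2608*1143 = -2980944)
E*M = -2980944*353/12 = -87689436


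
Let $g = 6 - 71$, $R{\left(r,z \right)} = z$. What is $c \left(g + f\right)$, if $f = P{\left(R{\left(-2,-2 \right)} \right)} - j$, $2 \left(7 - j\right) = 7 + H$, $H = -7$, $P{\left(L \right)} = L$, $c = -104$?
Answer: $7696$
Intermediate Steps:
$g = -65$
$j = 7$ ($j = 7 - \frac{7 - 7}{2} = 7 - 0 = 7 + 0 = 7$)
$f = -9$ ($f = -2 - 7 = -9$)
$c \left(g + f\right) = - 104 \left(-65 - 9\right) = \left(-104\right) \left(-74\right) = 7696$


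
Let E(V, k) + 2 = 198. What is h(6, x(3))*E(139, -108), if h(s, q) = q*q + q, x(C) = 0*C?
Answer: 0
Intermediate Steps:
x(C) = 0
E(V, k) = 196 (E(V, k) = -2 + 198 = 196)
h(s, q) = q + q**2 (h(s, q) = q**2 + q = q + q**2)
h(6, x(3))*E(139, -108) = (0*(1 + 0))*196 = (0*1)*196 = 0*196 = 0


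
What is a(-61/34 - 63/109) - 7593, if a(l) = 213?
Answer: -7380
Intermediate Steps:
a(-61/34 - 63/109) - 7593 = 213 - 7593 = -7380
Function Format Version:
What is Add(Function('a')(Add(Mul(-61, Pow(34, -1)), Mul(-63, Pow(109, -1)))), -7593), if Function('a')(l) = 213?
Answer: -7380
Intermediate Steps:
Add(Function('a')(Add(Mul(-61, Pow(34, -1)), Mul(-63, Pow(109, -1)))), -7593) = Add(213, -7593) = -7380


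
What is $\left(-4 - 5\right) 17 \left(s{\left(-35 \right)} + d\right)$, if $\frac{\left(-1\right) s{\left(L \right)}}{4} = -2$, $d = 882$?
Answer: $-136170$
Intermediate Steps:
$s{\left(L \right)} = 8$ ($s{\left(L \right)} = \left(-4\right) \left(-2\right) = 8$)
$\left(-4 - 5\right) 17 \left(s{\left(-35 \right)} + d\right) = \left(-4 - 5\right) 17 \left(8 + 882\right) = \left(-9\right) 17 \cdot 890 = \left(-153\right) 890 = -136170$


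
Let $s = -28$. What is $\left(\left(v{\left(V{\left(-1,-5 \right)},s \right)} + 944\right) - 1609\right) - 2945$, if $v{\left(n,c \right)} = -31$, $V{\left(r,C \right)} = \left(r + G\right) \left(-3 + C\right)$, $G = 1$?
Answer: $-3641$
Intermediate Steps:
$V{\left(r,C \right)} = \left(1 + r\right) \left(-3 + C\right)$ ($V{\left(r,C \right)} = \left(r + 1\right) \left(-3 + C\right) = \left(1 + r\right) \left(-3 + C\right)$)
$\left(\left(v{\left(V{\left(-1,-5 \right)},s \right)} + 944\right) - 1609\right) - 2945 = \left(\left(-31 + 944\right) - 1609\right) - 2945 = \left(913 - 1609\right) - 2945 = -696 - 2945 = -3641$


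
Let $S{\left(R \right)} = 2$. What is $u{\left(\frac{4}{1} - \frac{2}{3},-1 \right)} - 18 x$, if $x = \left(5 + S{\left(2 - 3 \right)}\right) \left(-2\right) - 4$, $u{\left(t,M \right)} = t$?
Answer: $\frac{982}{3} \approx 327.33$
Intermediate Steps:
$x = -18$ ($x = \left(5 + 2\right) \left(-2\right) - 4 = 7 \left(-2\right) - 4 = -14 - 4 = -18$)
$u{\left(\frac{4}{1} - \frac{2}{3},-1 \right)} - 18 x = \left(\frac{4}{1} - \frac{2}{3}\right) - -324 = \left(4 \cdot 1 - \frac{2}{3}\right) + 324 = \left(4 - \frac{2}{3}\right) + 324 = \frac{10}{3} + 324 = \frac{982}{3}$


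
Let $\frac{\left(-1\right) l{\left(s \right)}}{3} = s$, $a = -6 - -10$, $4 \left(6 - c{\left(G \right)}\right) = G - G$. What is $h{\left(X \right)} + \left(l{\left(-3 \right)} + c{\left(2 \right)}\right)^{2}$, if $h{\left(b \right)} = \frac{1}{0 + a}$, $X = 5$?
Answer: $\frac{901}{4} \approx 225.25$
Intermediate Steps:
$c{\left(G \right)} = 6$ ($c{\left(G \right)} = 6 - \frac{G - G}{4} = 6 - 0 = 6 + 0 = 6$)
$a = 4$ ($a = -6 + 10 = 4$)
$l{\left(s \right)} = - 3 s$
$h{\left(b \right)} = \frac{1}{4}$ ($h{\left(b \right)} = \frac{1}{0 + 4} = \frac{1}{4}$)
$h{\left(X \right)} + \left(l{\left(-3 \right)} + c{\left(2 \right)}\right)^{2} = \frac{1}{4} + \left(\left(-3\right) \left(-3\right) + 6\right)^{2} = \frac{1}{4} + \left(9 + 6\right)^{2} = \frac{1}{4} + 15^{2} = \frac{1}{4} + 225 = \frac{901}{4}$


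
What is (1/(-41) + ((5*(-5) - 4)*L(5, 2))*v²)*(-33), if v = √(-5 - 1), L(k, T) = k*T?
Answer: -2354187/41 ≈ -57419.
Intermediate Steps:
L(k, T) = T*k
v = I*√6 (v = √(-6) = I*√6 ≈ 2.4495*I)
(1/(-41) + ((5*(-5) - 4)*L(5, 2))*v²)*(-33) = (1/(-41) + ((5*(-5) - 4)*(2*5))*(I*√6)²)*(-33) = (-1/41 + ((-25 - 4)*10)*(-6))*(-33) = (-1/41 - 29*10*(-6))*(-33) = (-1/41 - 290*(-6))*(-33) = (-1/41 + 1740)*(-33) = (71339/41)*(-33) = -2354187/41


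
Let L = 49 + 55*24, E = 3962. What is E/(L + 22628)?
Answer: 3962/23997 ≈ 0.16510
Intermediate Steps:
L = 1369 (L = 49 + 1320 = 1369)
E/(L + 22628) = 3962/(1369 + 22628) = 3962/23997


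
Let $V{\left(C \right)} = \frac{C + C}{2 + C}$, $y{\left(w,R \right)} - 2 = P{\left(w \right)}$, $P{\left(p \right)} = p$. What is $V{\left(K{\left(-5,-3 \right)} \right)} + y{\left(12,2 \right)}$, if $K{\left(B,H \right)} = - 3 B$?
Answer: $\frac{268}{17} \approx 15.765$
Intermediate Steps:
$y{\left(w,R \right)} = 2 + w$
$V{\left(C \right)} = \frac{2 C}{2 + C}$
$V{\left(K{\left(-5,-3 \right)} \right)} + y{\left(12,2 \right)} = \frac{2 \left(\left(-3\right) \left(-5\right)\right)}{2 - -15} + \left(2 + 12\right) = 2 \cdot 15 \frac{1}{2 + 15} + 14 = 2 \cdot 15 \cdot \frac{1}{17} + 14 = \frac{30}{17} + 14 = \frac{268}{17}$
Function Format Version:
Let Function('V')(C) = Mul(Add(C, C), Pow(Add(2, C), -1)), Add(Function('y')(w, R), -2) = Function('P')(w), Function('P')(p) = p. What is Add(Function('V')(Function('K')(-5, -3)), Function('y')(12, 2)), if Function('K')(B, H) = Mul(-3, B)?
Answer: Rational(268, 17) ≈ 15.765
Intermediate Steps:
Function('y')(w, R) = Add(2, w)
Function('V')(C) = Mul(2, C, Pow(Add(2, C), -1)) (Function('V')(C) = Mul(Mul(2, C), Pow(Add(2, C), -1)) = Mul(2, C, Pow(Add(2, C), -1)))
Add(Function('V')(Function('K')(-5, -3)), Function('y')(12, 2)) = Add(Mul(2, Mul(-3, -5), Pow(Add(2, Mul(-3, -5)), -1)), Add(2, 12)) = Add(Mul(2, 15, Pow(Add(2, 15), -1)), 14) = Add(Mul(2, 15, Pow(17, -1)), 14) = Add(Mul(2, 15, Rational(1, 17)), 14) = Add(Rational(30, 17), 14) = Rational(268, 17)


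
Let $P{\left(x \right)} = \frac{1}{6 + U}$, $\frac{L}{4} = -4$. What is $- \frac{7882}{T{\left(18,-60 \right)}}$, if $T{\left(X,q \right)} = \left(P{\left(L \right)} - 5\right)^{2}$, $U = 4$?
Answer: $- \frac{112600}{343} \approx -328.28$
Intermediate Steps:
$L = -16$ ($L = 4 \left(-4\right) = -16$)
$P{\left(x \right)} = \frac{1}{10}$ ($P{\left(x \right)} = \frac{1}{6 + 4} = \frac{1}{10}$)
$T{\left(X,q \right)} = \frac{2401}{100}$ ($T{\left(X,q \right)} = \left(\frac{1}{10} - 5\right)^{2} = \left(- \frac{49}{10}\right)^{2} = \frac{2401}{100}$)
$- \frac{7882}{T{\left(18,-60 \right)}} = - \frac{7882}{\frac{2401}{100}} = \left(-7882\right) \frac{100}{2401} = - \frac{112600}{343}$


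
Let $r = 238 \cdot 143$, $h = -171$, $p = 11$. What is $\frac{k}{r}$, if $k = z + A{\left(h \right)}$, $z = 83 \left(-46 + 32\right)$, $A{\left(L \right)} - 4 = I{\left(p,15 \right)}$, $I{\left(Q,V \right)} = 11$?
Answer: $- \frac{1147}{34034} \approx -0.033702$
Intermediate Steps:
$r = 34034$
$A{\left(L \right)} = 15$ ($A{\left(L \right)} = 4 + 11 = 15$)
$z = -1162$ ($z = 83 \left(-14\right) = -1162$)
$k = -1147$ ($k = -1162 + 15 = -1147$)
$\frac{k}{r} = - \frac{1147}{34034}$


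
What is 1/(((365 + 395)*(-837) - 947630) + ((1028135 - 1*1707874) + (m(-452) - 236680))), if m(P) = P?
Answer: -1/2500621 ≈ -3.9990e-7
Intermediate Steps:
1/(((365 + 395)*(-837) - 947630) + ((1028135 - 1*1707874) + (m(-452) - 236680))) = 1/(((365 + 395)*(-837) - 947630) + ((1028135 - 1*1707874) + (-452 - 236680))) = 1/((760*(-837) - 947630) + ((1028135 - 1707874) - 237132)) = 1/((-636120 - 947630) + (-679739 - 237132)) = 1/(-1583750 - 916871) = 1/(-2500621) = -1/2500621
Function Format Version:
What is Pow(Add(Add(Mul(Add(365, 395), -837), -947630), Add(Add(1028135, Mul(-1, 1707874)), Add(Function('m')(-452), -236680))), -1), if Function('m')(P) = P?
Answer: Rational(-1, 2500621) ≈ -3.9990e-7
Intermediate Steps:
Pow(Add(Add(Mul(Add(365, 395), -837), -947630), Add(Add(1028135, Mul(-1, 1707874)), Add(Function('m')(-452), -236680))), -1) = Pow(Add(Add(Mul(Add(365, 395), -837), -947630), Add(Add(1028135, Mul(-1, 1707874)), Add(-452, -236680))), -1) = Pow(Add(Add(Mul(760, -837), -947630), Add(Add(1028135, -1707874), -237132)), -1) = Pow(Add(Add(-636120, -947630), Add(-679739, -237132)), -1) = Pow(Add(-1583750, -916871), -1) = Pow(-2500621, -1) = Rational(-1, 2500621)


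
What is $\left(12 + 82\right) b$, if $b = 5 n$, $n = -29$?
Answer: $-13630$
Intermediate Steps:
$b = -145$ ($b = 5 \left(-29\right) = -145$)
$\left(12 + 82\right) b = \left(12 + 82\right) \left(-145\right) = 94 \left(-145\right) = -13630$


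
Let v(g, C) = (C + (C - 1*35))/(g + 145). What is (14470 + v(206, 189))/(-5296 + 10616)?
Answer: 5079313/1867320 ≈ 2.7201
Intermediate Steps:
v(g, C) = (-35 + 2*C)/(145 + g) (v(g, C) = (C + (C - 35))/(145 + g) = (C + (-35 + C))/(145 + g) = (-35 + 2*C)/(145 + g))
(14470 + v(206, 189))/(-5296 + 10616) = (14470 + (-35 + 2*189)/(145 + 206))/(-5296 + 10616) = (14470 + (-35 + 378)/351)/5320 = (14470 + (1/351)*343)*(1/5320) = (14470 + 343/351)*(1/5320) = (5079313/351)*(1/5320) = 5079313/1867320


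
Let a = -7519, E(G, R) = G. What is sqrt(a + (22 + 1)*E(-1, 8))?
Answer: 3*I*sqrt(838) ≈ 86.845*I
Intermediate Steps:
sqrt(a + (22 + 1)*E(-1, 8)) = sqrt(-7519 + (22 + 1)*(-1)) = sqrt(-7519 + 23*(-1)) = sqrt(-7519 - 23) = sqrt(-7542) = 3*I*sqrt(838)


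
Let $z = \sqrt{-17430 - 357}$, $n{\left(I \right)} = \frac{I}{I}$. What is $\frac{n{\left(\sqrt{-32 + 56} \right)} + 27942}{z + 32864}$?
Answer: $\frac{918318752}{1080060283} - \frac{2151611 i \sqrt{3}}{1080060283} \approx 0.85025 - 0.0034505 i$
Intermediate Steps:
$n{\left(I \right)} = 1$
$z = 77 i \sqrt{3}$ ($z = \sqrt{-17787} = 77 i \sqrt{3} \approx 133.37 i$)
$\frac{n{\left(\sqrt{-32 + 56} \right)} + 27942}{z + 32864} = \frac{1 + 27942}{77 i \sqrt{3} + 32864} = \frac{27943}{32864 + 77 i \sqrt{3}}$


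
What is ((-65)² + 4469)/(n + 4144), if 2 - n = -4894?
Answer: 4347/4520 ≈ 0.96173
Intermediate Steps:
n = 4896 (n = 2 - 1*(-4894) = 2 + 4894 = 4896)
((-65)² + 4469)/(n + 4144) = ((-65)² + 4469)/(4896 + 4144) = (4225 + 4469)/9040 = 8694*(1/9040) = 4347/4520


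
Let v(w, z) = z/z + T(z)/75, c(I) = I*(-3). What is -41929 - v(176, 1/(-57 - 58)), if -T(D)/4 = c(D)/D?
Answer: -1048254/25 ≈ -41930.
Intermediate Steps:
c(I) = -3*I
T(D) = 12 (T(D) = -4*(-3*D)/D = -4*(-3) = 12)
v(w, z) = 29/25 (v(w, z) = z/z + 12/75 = 1 + 12*(1/75) = 1 + 4/25 = 29/25)
-41929 - v(176, 1/(-57 - 58)) = -41929 - 1*29/25 = -41929 - 29/25 = -1048254/25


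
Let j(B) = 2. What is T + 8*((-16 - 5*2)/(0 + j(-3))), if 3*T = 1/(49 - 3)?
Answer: -14351/138 ≈ -103.99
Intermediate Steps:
T = 1/138 (T = 1/(3*(49 - 3)) = (1/3)/46 = (1/3)*(1/46) = 1/138 ≈ 0.0072464)
T + 8*((-16 - 5*2)/(0 + j(-3))) = 1/138 + 8*((-16 - 5*2)/(0 + 2)) = 1/138 + 8*((-16 - 10)/2) = 1/138 + 8*(-26*1/2) = 1/138 + 8*(-13) = 1/138 - 104 = -14351/138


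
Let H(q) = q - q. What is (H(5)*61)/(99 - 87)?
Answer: 0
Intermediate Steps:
H(q) = 0
(H(5)*61)/(99 - 87) = (0*61)/(99 - 87) = 0/12 = 0*(1/12) = 0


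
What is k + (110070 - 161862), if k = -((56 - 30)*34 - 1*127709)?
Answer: 75033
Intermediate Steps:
k = 126825 (k = -(26*34 - 127709) = -(884 - 127709) = -1*(-126825) = 126825)
k + (110070 - 161862) = 126825 + (110070 - 161862) = 126825 - 51792 = 75033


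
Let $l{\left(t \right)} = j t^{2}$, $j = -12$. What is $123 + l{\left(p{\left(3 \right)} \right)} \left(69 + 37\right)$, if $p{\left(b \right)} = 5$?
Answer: $-31677$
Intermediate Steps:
$l{\left(t \right)} = - 12 t^{2}$
$123 + l{\left(p{\left(3 \right)} \right)} \left(69 + 37\right) = 123 + - 12 \cdot 5^{2} \left(69 + 37\right) = 123 + \left(-12\right) 25 \cdot 106 = 123 - 31800 = -31677$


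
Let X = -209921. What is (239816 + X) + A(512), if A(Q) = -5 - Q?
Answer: 29378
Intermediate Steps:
(239816 + X) + A(512) = (239816 - 209921) + (-5 - 1*512) = 29895 + (-5 - 512) = 29895 - 517 = 29378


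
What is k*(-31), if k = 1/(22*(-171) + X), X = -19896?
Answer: 31/23658 ≈ 0.0013103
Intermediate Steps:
k = -1/23658 (k = 1/(22*(-171) - 19896) = 1/(-3762 - 19896) = 1/(-23658) = -1/23658 ≈ -4.2269e-5)
k*(-31) = -1/23658*(-31) = 31/23658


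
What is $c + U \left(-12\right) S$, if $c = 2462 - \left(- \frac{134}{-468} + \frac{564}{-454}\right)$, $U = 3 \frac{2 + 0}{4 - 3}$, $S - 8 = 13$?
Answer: $\frac{50512879}{53118} \approx 950.96$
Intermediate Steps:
$S = 21$ ($S = 8 + 13 = 21$)
$U = 6$ ($U = 3 \cdot \frac{2}{1} = 3 \cdot 2 \cdot 1 = 3 \cdot 2 = 6$)
$c = \frac{130827295}{53118}$ ($c = 2462 - \left(\left(-134\right) \left(- \frac{1}{468}\right) + 564 \left(- \frac{1}{454}\right)\right) = 2462 - \left(\frac{67}{234} - \frac{282}{227}\right) = 2462 - - \frac{50779}{53118} = 2462 + \frac{50779}{53118} = \frac{130827295}{53118} \approx 2463.0$)
$c + U \left(-12\right) S = \frac{130827295}{53118} + 6 \left(-12\right) 21 = \frac{130827295}{53118} - 1512 = \frac{50512879}{53118}$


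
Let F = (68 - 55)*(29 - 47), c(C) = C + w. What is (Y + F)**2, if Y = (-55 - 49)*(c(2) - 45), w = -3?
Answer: 20702500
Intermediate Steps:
c(C) = -3 + C (c(C) = C - 3 = -3 + C)
F = -234 (F = 13*(-18) = -234)
Y = 4784 (Y = (-55 - 49)*((-3 + 2) - 45) = -104*(-1 - 45) = -104*(-46) = 4784)
(Y + F)**2 = (4784 - 234)**2 = 4550**2 = 20702500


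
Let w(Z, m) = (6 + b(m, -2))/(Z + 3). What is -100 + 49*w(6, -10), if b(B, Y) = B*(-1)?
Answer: -116/9 ≈ -12.889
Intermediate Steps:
b(B, Y) = -B
w(Z, m) = (6 - m)/(3 + Z) (w(Z, m) = (6 - m)/(Z + 3) = (6 - m)/(3 + Z))
-100 + 49*w(6, -10) = -100 + 49*((6 - 1*(-10))/(3 + 6)) = -100 + 49*((6 + 10)/9) = -100 + 49*((⅑)*16) = -100 + 49*(16/9) = -100 + 784/9 = -116/9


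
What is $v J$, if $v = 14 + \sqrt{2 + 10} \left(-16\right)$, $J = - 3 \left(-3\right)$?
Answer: $126 - 288 \sqrt{3} \approx -372.83$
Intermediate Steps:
$J = 9$ ($J = \left(-1\right) \left(-9\right) = 9$)
$v = 14 - 32 \sqrt{3}$ ($v = 14 + \sqrt{12} \left(-16\right) = 14 + 2 \sqrt{3} \left(-16\right) = 14 - 32 \sqrt{3} \approx -41.426$)
$v J = \left(14 - 32 \sqrt{3}\right) 9 = 126 - 288 \sqrt{3}$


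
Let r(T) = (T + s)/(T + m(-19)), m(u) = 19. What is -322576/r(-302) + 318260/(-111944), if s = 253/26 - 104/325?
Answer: -33890700970155/108621662 ≈ -3.1201e+5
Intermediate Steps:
s = 6117/650 (s = 253*(1/26) - 104*1/325 = 253/26 - 8/25 = 6117/650 ≈ 9.4108)
r(T) = (6117/650 + T)/(19 + T) (r(T) = (T + 6117/650)/(T + 19) = (6117/650 + T)/(19 + T))
-322576/r(-302) + 318260/(-111944) = -322576*(19 - 302)/(6117/650 - 302) + 318260/(-111944) = -322576/(-190183/650/(-283)) + 318260*(-1/111944) = -322576/((-1/283*(-190183/650))) - 79565/27986 = -322576/190183/183950 - 79565/27986 = -322576*183950/190183 - 79565/27986 = -59337855200/190183 - 79565/27986 = -33890700970155/108621662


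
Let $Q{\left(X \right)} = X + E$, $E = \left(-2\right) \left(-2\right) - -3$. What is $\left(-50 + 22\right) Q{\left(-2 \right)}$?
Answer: $-140$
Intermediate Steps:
$E = 7$ ($E = 4 + 3 = 7$)
$Q{\left(X \right)} = 7 + X$ ($Q{\left(X \right)} = X + 7 = 7 + X$)
$\left(-50 + 22\right) Q{\left(-2 \right)} = \left(-50 + 22\right) \left(7 - 2\right) = \left(-28\right) 5 = -140$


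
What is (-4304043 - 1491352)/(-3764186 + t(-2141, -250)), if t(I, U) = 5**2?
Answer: 5795395/3764161 ≈ 1.5396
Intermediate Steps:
t(I, U) = 25
(-4304043 - 1491352)/(-3764186 + t(-2141, -250)) = (-4304043 - 1491352)/(-3764186 + 25) = -5795395/(-3764161) = -5795395*(-1/3764161) = 5795395/3764161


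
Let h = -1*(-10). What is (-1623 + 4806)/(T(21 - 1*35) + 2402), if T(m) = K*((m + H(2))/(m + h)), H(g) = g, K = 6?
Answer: 3183/2420 ≈ 1.3153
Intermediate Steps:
h = 10
T(m) = 6*(2 + m)/(10 + m) (T(m) = 6*((m + 2)/(m + 10)) = 6*((2 + m)/(10 + m)) = 6*(2 + m)/(10 + m))
(-1623 + 4806)/(T(21 - 1*35) + 2402) = (-1623 + 4806)/(6*(2 + (21 - 1*35))/(10 + (21 - 1*35)) + 2402) = 3183/(6*(2 + (21 - 35))/(10 + (21 - 35)) + 2402) = 3183/(6*(2 - 14)/(10 - 14) + 2402) = 3183/(6*(-12)/(-4) + 2402) = 3183/(6*(-1/4)*(-12) + 2402) = 3183/(18 + 2402) = 3183/2420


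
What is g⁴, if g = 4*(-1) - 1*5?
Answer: 6561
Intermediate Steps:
g = -9 (g = -4 - 5 = -9)
g⁴ = (-9)⁴ = 6561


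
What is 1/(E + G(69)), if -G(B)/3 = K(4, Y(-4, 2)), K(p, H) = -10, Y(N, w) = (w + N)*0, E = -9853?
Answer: -1/9823 ≈ -0.00010180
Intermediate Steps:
Y(N, w) = 0 (Y(N, w) = (N + w)*0 = 0)
G(B) = 30 (G(B) = -3*(-10) = 30)
1/(E + G(69)) = 1/(-9853 + 30) = 1/(-9823) = -1/9823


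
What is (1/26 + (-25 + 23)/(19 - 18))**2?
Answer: 2601/676 ≈ 3.8476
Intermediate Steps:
(1/26 + (-25 + 23)/(19 - 18))**2 = (1/26 - 2/1)**2 = (1/26 - 2*1)**2 = (1/26 - 2)**2 = (-51/26)**2 = 2601/676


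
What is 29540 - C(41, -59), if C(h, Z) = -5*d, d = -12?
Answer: 29480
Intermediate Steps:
C(h, Z) = 60 (C(h, Z) = -5*(-12) = 60)
29540 - C(41, -59) = 29540 - 1*60 = 29540 - 60 = 29480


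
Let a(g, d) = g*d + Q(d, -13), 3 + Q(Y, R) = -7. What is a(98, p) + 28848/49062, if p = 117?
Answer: 93680520/8177 ≈ 11457.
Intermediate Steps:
Q(Y, R) = -10 (Q(Y, R) = -3 - 7 = -10)
a(g, d) = -10 + d*g (a(g, d) = g*d - 10 = d*g - 10 = -10 + d*g)
a(98, p) + 28848/49062 = (-10 + 117*98) + 28848/49062 = (-10 + 11466) + 28848*(1/49062) = 11456 + 4808/8177 = 93680520/8177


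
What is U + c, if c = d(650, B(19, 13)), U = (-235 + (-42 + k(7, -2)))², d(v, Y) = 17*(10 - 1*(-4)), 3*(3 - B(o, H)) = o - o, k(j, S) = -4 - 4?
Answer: 81463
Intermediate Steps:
k(j, S) = -8
B(o, H) = 3 (B(o, H) = 3 - (o - o)/3 = 3 - ⅓*0 = 3 + 0 = 3)
d(v, Y) = 238 (d(v, Y) = 17*(10 + 4) = 17*14 = 238)
U = 81225 (U = (-235 + (-42 - 8))² = (-235 - 50)² = (-285)² = 81225)
c = 238
U + c = 81225 + 238 = 81463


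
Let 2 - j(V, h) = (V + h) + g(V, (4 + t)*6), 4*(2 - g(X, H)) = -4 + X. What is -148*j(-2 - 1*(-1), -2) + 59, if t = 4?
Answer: -200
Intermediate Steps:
g(X, H) = 3 - X/4 (g(X, H) = 2 - (-4 + X)/4 = 2 + (1 - X/4) = 3 - X/4)
j(V, h) = -1 - h - 3*V/4 (j(V, h) = 2 - ((V + h) + (3 - V/4)) = 2 - (3 + h + 3*V/4) = 2 + (-3 - h - 3*V/4) = -1 - h - 3*V/4)
-148*j(-2 - 1*(-1), -2) + 59 = -148*(-1 - 1*(-2) - 3*(-2 - 1*(-1))/4) + 59 = -148*(-1 + 2 - 3*(-2 + 1)/4) + 59 = -148*(-1 + 2 - ¾*(-1)) + 59 = -148*(-1 + 2 + ¾) + 59 = -148*7/4 + 59 = -259 + 59 = -200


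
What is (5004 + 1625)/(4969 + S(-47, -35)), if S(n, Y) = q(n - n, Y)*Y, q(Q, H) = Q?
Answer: 6629/4969 ≈ 1.3341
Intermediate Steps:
S(n, Y) = 0 (S(n, Y) = (n - n)*Y = 0*Y = 0)
(5004 + 1625)/(4969 + S(-47, -35)) = (5004 + 1625)/(4969 + 0) = 6629/4969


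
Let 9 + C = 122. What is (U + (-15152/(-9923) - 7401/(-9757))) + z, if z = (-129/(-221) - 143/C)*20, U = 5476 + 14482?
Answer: 48228080814622505/2417853669803 ≈ 19947.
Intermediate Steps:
C = 113 (C = -9 + 122 = 113)
U = 19958
z = -340520/24973 (z = (-129/(-221) - 143/113)*20 = (-129*(-1/221) - 143*1/113)*20 = (129/221 - 143/113)*20 = -17026/24973*20 = -340520/24973 ≈ -13.636)
(U + (-15152/(-9923) - 7401/(-9757))) + z = (19958 + (-15152/(-9923) - 7401/(-9757))) - 340520/24973 = (19958 + (-15152*(-1/9923) - 7401*(-1/9757))) - 340520/24973 = (19958 + (15152/9923 + 7401/9757)) - 340520/24973 = (19958 + 221278187/96818711) - 340520/24973 = 1932529112325/96818711 - 340520/24973 = 48228080814622505/2417853669803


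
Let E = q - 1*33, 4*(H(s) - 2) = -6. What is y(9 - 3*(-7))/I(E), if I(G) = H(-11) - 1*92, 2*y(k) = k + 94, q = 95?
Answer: -124/183 ≈ -0.67760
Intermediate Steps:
H(s) = ½ (H(s) = 2 + (¼)*(-6) = 2 - 3/2 = ½)
y(k) = 47 + k/2 (y(k) = (k + 94)/2 = (94 + k)/2 = 47 + k/2)
E = 62 (E = 95 - 1*33 = 95 - 33 = 62)
I(G) = -183/2 (I(G) = ½ - 1*92 = ½ - 92 = -183/2)
y(9 - 3*(-7))/I(E) = (47 + (9 - 3*(-7))/2)/(-183/2) = (47 + (9 + 21)/2)*(-2/183) = (47 + (½)*30)*(-2/183) = (47 + 15)*(-2/183) = 62*(-2/183) = -124/183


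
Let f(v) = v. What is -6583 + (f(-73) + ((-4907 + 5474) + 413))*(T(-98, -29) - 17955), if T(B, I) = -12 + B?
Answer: -16391538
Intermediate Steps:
-6583 + (f(-73) + ((-4907 + 5474) + 413))*(T(-98, -29) - 17955) = -6583 + (-73 + ((-4907 + 5474) + 413))*((-12 - 98) - 17955) = -6583 + (-73 + (567 + 413))*(-110 - 17955) = -6583 + (-73 + 980)*(-18065) = -6583 + 907*(-18065) = -6583 - 16384955 = -16391538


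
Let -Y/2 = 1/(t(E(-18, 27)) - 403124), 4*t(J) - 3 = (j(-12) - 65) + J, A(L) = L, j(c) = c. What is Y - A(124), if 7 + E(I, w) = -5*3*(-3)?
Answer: -49988490/403133 ≈ -124.00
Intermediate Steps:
E(I, w) = 38 (E(I, w) = -7 - 5*3*(-3) = -7 - 15*(-3) = -7 + 45 = 38)
t(J) = -37/2 + J/4 (t(J) = ¾ + ((-12 - 65) + J)/4 = ¾ + (-77 + J)/4 = ¾ + (-77/4 + J/4) = -37/2 + J/4)
Y = 2/403133 (Y = -2/((-37/2 + (¼)*38) - 403124) = -2/((-37/2 + 19/2) - 403124) = -2/(-9 - 403124) = -2/(-403133) = -2*(-1/403133) = 2/403133 ≈ 4.9611e-6)
Y - A(124) = 2/403133 - 1*124 = 2/403133 - 124 = -49988490/403133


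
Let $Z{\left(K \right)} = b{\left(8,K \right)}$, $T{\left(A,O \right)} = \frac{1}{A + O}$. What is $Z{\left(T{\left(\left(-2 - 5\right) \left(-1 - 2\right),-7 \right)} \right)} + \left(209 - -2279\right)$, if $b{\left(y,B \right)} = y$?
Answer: $2496$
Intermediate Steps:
$Z{\left(K \right)} = 8$
$Z{\left(T{\left(\left(-2 - 5\right) \left(-1 - 2\right),-7 \right)} \right)} + \left(209 - -2279\right) = 8 + \left(209 - -2279\right) = 8 + \left(209 + 2279\right) = 8 + 2488 = 2496$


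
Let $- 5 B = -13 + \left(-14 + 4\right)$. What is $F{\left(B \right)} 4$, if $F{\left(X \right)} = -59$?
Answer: $-236$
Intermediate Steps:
$B = \frac{23}{5}$ ($B = - \frac{-13 + \left(-14 + 4\right)}{5} = - \frac{-13 - 10}{5} = \left(- \frac{1}{5}\right) \left(-23\right) = \frac{23}{5} \approx 4.6$)
$F{\left(B \right)} 4 = \left(-59\right) 4 = -236$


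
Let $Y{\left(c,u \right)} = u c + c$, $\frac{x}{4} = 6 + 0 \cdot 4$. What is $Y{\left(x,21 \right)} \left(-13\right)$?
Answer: $-6864$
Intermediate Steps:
$x = 24$ ($x = 4 \left(6 + 0 \cdot 4\right) = 4 \left(6 + 0\right) = 4 \cdot 6 = 24$)
$Y{\left(c,u \right)} = c + c u$ ($Y{\left(c,u \right)} = c u + c = c + c u$)
$Y{\left(x,21 \right)} \left(-13\right) = 24 \left(1 + 21\right) \left(-13\right) = 24 \cdot 22 \left(-13\right) = 528 \left(-13\right) = -6864$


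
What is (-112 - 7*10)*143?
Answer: -26026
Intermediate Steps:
(-112 - 7*10)*143 = (-112 - 70)*143 = -182*143 = -26026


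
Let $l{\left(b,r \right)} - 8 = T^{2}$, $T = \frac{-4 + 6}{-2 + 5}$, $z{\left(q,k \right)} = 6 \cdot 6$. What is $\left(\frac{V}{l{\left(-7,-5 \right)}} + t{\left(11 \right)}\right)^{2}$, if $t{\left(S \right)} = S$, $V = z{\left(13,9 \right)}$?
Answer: $\frac{84100}{361} \approx 232.96$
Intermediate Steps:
$z{\left(q,k \right)} = 36$
$V = 36$
$T = \frac{2}{3} \approx 0.66667$
$l{\left(b,r \right)} = \frac{76}{9}$ ($l{\left(b,r \right)} = 8 + \left(\frac{2}{3}\right)^{2} = 8 + \frac{4}{9} = \frac{76}{9}$)
$\left(\frac{V}{l{\left(-7,-5 \right)}} + t{\left(11 \right)}\right)^{2} = \left(\frac{36}{\frac{76}{9}} + 11\right)^{2} = \left(36 \cdot \frac{9}{76} + 11\right)^{2} = \left(\frac{81}{19} + 11\right)^{2} = \left(\frac{290}{19}\right)^{2} = \frac{84100}{361}$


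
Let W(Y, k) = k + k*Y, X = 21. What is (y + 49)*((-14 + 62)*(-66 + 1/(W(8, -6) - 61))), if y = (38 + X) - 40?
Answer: -24777024/115 ≈ -2.1545e+5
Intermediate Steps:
W(Y, k) = k + Y*k
y = 19 (y = (38 + 21) - 40 = 59 - 40 = 19)
(y + 49)*((-14 + 62)*(-66 + 1/(W(8, -6) - 61))) = (19 + 49)*((-14 + 62)*(-66 + 1/(-6*(1 + 8) - 61))) = 68*(48*(-66 + 1/(-6*9 - 61))) = 68*(48*(-66 + 1/(-54 - 61))) = 68*(48*(-66 + 1/(-115))) = 68*(48*(-66 - 1/115)) = 68*(48*(-7591/115)) = 68*(-364368/115) = -24777024/115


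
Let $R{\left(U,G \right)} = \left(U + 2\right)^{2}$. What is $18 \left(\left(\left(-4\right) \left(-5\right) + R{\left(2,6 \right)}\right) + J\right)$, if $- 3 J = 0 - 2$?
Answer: $660$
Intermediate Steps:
$R{\left(U,G \right)} = \left(2 + U\right)^{2}$
$J = \frac{2}{3}$ ($J = - \frac{0 - 2}{3} = \left(- \frac{1}{3}\right) \left(-2\right) = \frac{2}{3} \approx 0.66667$)
$18 \left(\left(\left(-4\right) \left(-5\right) + R{\left(2,6 \right)}\right) + J\right) = 18 \left(\left(\left(-4\right) \left(-5\right) + \left(2 + 2\right)^{2}\right) + \frac{2}{3}\right) = 18 \left(\left(20 + 4^{2}\right) + \frac{2}{3}\right) = 18 \left(\left(20 + 16\right) + \frac{2}{3}\right) = 18 \left(36 + \frac{2}{3}\right) = 18 \cdot \frac{110}{3} = 660$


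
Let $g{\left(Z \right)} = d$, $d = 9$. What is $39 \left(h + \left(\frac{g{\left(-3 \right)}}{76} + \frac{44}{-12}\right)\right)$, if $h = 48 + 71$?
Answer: $\frac{342199}{76} \approx 4502.6$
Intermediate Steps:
$g{\left(Z \right)} = 9$
$h = 119$
$39 \left(h + \left(\frac{g{\left(-3 \right)}}{76} + \frac{44}{-12}\right)\right) = 39 \left(119 + \left(\frac{9}{76} + \frac{44}{-12}\right)\right) = 39 \left(119 + \left(9 \cdot \frac{1}{76} + 44 \left(- \frac{1}{12}\right)\right)\right) = 39 \left(119 + \left(\frac{9}{76} - \frac{11}{3}\right)\right) = 39 \left(119 - \frac{809}{228}\right) = 39 \cdot \frac{26323}{228} = \frac{342199}{76}$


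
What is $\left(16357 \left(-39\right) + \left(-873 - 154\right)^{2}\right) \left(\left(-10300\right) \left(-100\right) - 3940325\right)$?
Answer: $-1213040921950$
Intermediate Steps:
$\left(16357 \left(-39\right) + \left(-873 - 154\right)^{2}\right) \left(\left(-10300\right) \left(-100\right) - 3940325\right) = \left(-637923 + \left(-1027\right)^{2}\right) \left(1030000 - 3940325\right) = \left(-637923 + 1054729\right) \left(-2910325\right) = 416806 \left(-2910325\right) = -1213040921950$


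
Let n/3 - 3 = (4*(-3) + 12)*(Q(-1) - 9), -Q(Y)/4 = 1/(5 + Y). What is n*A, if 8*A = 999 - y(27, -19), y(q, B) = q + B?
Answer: 8919/8 ≈ 1114.9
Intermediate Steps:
y(q, B) = B + q
Q(Y) = -4/(5 + Y)
A = 991/8 (A = (999 - (-19 + 27))/8 = (999 - 1*8)/8 = (999 - 8)/8 = (⅛)*991 = 991/8 ≈ 123.88)
n = 9 (n = 9 + 3*((4*(-3) + 12)*(-4/(5 - 1) - 9)) = 9 + 3*((-12 + 12)*(-4/4 - 9)) = 9 + 3*(0*(-4*¼ - 9)) = 9 + 3*(0*(-1 - 9)) = 9 + 3*(0*(-10)) = 9 + 3*0 = 9 + 0 = 9)
n*A = 9*(991/8) = 8919/8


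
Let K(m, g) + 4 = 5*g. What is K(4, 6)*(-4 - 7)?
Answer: -286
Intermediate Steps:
K(m, g) = -4 + 5*g
K(4, 6)*(-4 - 7) = (-4 + 5*6)*(-4 - 7) = (-4 + 30)*(-11) = 26*(-11) = -286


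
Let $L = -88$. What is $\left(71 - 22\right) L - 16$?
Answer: $-4328$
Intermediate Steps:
$\left(71 - 22\right) L - 16 = \left(71 - 22\right) \left(-88\right) - 16 = 49 \left(-88\right) - 16 = -4312 - 16 = -4328$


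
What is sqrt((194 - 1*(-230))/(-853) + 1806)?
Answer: sqrt(1313700182)/853 ≈ 42.491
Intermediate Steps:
sqrt((194 - 1*(-230))/(-853) + 1806) = sqrt((194 + 230)*(-1/853) + 1806) = sqrt(424*(-1/853) + 1806) = sqrt(-424/853 + 1806) = sqrt(1540094/853) = sqrt(1313700182)/853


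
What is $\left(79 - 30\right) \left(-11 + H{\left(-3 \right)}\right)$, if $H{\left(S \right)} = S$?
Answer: $-686$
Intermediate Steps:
$\left(79 - 30\right) \left(-11 + H{\left(-3 \right)}\right) = \left(79 - 30\right) \left(-11 - 3\right) = 49 \left(-14\right) = -686$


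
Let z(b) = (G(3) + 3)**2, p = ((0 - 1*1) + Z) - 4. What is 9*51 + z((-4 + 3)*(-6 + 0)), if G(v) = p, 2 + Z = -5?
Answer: 540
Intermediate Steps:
Z = -7 (Z = -2 - 5 = -7)
p = -12 (p = ((0 - 1*1) - 7) - 4 = ((0 - 1) - 7) - 4 = (-1 - 7) - 4 = -8 - 4 = -12)
G(v) = -12
z(b) = 81 (z(b) = (-12 + 3)**2 = (-9)**2 = 81)
9*51 + z((-4 + 3)*(-6 + 0)) = 9*51 + 81 = 459 + 81 = 540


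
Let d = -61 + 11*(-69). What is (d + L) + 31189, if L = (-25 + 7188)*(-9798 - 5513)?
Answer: -109642324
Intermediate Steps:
d = -820 (d = -61 - 759 = -820)
L = -109672693 (L = 7163*(-15311) = -109672693)
(d + L) + 31189 = (-820 - 109672693) + 31189 = -109673513 + 31189 = -109642324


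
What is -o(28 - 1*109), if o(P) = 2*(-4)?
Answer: 8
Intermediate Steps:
o(P) = -8
-o(28 - 1*109) = -1*(-8) = 8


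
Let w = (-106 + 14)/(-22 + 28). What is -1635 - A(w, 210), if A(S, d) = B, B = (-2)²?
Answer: -1639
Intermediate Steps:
w = -46/3 (w = -92/6 = -92*⅙ = -46/3 ≈ -15.333)
B = 4
A(S, d) = 4
-1635 - A(w, 210) = -1635 - 1*4 = -1635 - 4 = -1639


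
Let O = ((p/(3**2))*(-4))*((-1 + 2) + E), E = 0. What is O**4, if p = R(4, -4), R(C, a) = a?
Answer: 65536/6561 ≈ 9.9887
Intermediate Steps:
p = -4
O = 16/9 (O = (-4/(3**2)*(-4))*((-1 + 2) + 0) = (-4/9*(-4))*(1 + 0) = (-4*1/9*(-4))*1 = -4/9*(-4)*1 = (16/9)*1 = 16/9 ≈ 1.7778)
O**4 = (16/9)**4 = 65536/6561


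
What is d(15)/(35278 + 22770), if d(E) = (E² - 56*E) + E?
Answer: -75/7256 ≈ -0.010336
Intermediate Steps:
d(E) = E² - 55*E
d(15)/(35278 + 22770) = (15*(-55 + 15))/(35278 + 22770) = (15*(-40))/58048 = -600*1/58048 = -75/7256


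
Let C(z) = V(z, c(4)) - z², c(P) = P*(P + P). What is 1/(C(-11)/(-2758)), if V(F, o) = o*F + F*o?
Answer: 2758/825 ≈ 3.3430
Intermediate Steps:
c(P) = 2*P² (c(P) = P*(2*P) = 2*P²)
V(F, o) = 2*F*o (V(F, o) = F*o + F*o = 2*F*o)
C(z) = -z² + 64*z (C(z) = 2*z*(2*4²) - z² = 2*z*(2*16) - z² = 2*z*32 - z² = 64*z - z² = -z² + 64*z)
1/(C(-11)/(-2758)) = 1/(-11*(64 - 1*(-11))/(-2758)) = 1/(-11*(64 + 11)*(-1/2758)) = 1/(-11*75*(-1/2758)) = 1/(-825*(-1/2758)) = 1/(825/2758) = 2758/825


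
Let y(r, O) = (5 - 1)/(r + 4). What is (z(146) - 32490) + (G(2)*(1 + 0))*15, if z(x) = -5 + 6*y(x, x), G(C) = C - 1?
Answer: -811996/25 ≈ -32480.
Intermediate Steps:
y(r, O) = 4/(4 + r)
G(C) = -1 + C
z(x) = -5 + 24/(4 + x) (z(x) = -5 + 6*(4/(4 + x)) = -5 + 24/(4 + x))
(z(146) - 32490) + (G(2)*(1 + 0))*15 = ((4 - 5*146)/(4 + 146) - 32490) + ((-1 + 2)*(1 + 0))*15 = ((4 - 730)/150 - 32490) + (1*1)*15 = ((1/150)*(-726) - 32490) + 1*15 = (-121/25 - 32490) + 15 = -812371/25 + 15 = -811996/25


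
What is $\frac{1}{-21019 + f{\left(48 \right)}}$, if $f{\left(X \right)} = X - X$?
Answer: $- \frac{1}{21019} \approx -4.7576 \cdot 10^{-5}$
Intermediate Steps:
$f{\left(X \right)} = 0$
$\frac{1}{-21019 + f{\left(48 \right)}} = \frac{1}{-21019 + 0} = \frac{1}{-21019} = - \frac{1}{21019}$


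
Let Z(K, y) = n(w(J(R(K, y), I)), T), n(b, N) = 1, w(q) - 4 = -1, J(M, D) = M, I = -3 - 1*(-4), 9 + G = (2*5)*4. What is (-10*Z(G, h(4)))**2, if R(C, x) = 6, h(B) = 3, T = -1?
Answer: 100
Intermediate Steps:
G = 31 (G = -9 + (2*5)*4 = -9 + 10*4 = -9 + 40 = 31)
I = 1 (I = -3 + 4 = 1)
w(q) = 3 (w(q) = 4 - 1 = 3)
Z(K, y) = 1
(-10*Z(G, h(4)))**2 = (-10*1)**2 = (-10)**2 = 100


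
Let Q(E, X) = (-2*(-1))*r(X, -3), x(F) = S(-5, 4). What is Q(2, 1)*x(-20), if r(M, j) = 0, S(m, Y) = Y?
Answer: 0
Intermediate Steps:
x(F) = 4
Q(E, X) = 0 (Q(E, X) = -2*(-1)*0 = 2*0 = 0)
Q(2, 1)*x(-20) = 0*4 = 0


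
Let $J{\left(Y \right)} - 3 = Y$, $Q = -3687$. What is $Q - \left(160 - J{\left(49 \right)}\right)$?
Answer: $-3795$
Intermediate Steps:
$J{\left(Y \right)} = 3 + Y$
$Q - \left(160 - J{\left(49 \right)}\right) = -3687 - \left(160 - \left(3 + 49\right)\right) = -3687 - \left(160 - 52\right) = -3687 - 108 = -3795$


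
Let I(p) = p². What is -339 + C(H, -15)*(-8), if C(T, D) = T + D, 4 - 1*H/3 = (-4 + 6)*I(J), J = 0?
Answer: -315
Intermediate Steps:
H = 12 (H = 12 - 3*(-4 + 6)*0² = 12 - 6*0 = 12 - 3*0 = 12 + 0 = 12)
C(T, D) = D + T
-339 + C(H, -15)*(-8) = -339 + (-15 + 12)*(-8) = -339 - 3*(-8) = -339 + 24 = -315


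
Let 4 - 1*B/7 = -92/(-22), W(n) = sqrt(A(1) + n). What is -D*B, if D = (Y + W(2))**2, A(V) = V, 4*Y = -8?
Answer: 98/11 - 56*sqrt(3)/11 ≈ 0.091378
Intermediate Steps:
Y = -2 (Y = (1/4)*(-8) = -2)
W(n) = sqrt(1 + n)
B = -14/11 (B = 28 - (-644)/(-22) = 28 - (-644)*(-1)/22 = 28 - 7*46/11 = 28 - 322/11 = -14/11 ≈ -1.2727)
D = (-2 + sqrt(3))**2 (D = (-2 + sqrt(1 + 2))**2 = (-2 + sqrt(3))**2 ≈ 0.071797)
-D*B = -(2 - sqrt(3))**2*(-14)/11 = -(-14)*(2 - sqrt(3))**2/11 = 14*(2 - sqrt(3))**2/11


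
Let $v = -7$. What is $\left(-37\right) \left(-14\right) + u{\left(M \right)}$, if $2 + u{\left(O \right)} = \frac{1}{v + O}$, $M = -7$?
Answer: $\frac{7223}{14} \approx 515.93$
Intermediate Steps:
$u{\left(O \right)} = -2 + \frac{1}{-7 + O}$
$\left(-37\right) \left(-14\right) + u{\left(M \right)} = \left(-37\right) \left(-14\right) + \frac{15 - -14}{-7 - 7} = 518 + \frac{15 + 14}{-14} = 518 - \frac{29}{14} = \frac{7223}{14}$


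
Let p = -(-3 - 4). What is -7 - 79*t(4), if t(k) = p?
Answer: -560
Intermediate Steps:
p = 7 (p = -1*(-7) = 7)
t(k) = 7
-7 - 79*t(4) = -7 - 79*7 = -7 - 553 = -560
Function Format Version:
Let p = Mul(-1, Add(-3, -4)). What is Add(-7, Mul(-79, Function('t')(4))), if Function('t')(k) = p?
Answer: -560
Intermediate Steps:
p = 7 (p = Mul(-1, -7) = 7)
Function('t')(k) = 7
Add(-7, Mul(-79, Function('t')(4))) = Add(-7, Mul(-79, 7)) = Add(-7, -553) = -560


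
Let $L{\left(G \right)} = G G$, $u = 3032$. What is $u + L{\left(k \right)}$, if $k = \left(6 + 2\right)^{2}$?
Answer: $7128$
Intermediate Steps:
$k = 64$ ($k = 8^{2} = 64$)
$L{\left(G \right)} = G^{2}$
$u + L{\left(k \right)} = 3032 + 64^{2} = 3032 + 4096 = 7128$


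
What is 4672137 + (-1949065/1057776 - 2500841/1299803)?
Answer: 6423717936121175725/1374900418128 ≈ 4.6721e+6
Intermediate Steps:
4672137 + (-1949065/1057776 - 2500841/1299803) = 4672137 - 5178730123811/1374900418128 = 6423717936121175725/1374900418128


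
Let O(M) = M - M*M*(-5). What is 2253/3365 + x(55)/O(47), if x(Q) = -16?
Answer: 6234109/9331145 ≈ 0.66810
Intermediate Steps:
O(M) = M + 5*M² (O(M) = M - M²*(-5) = M - (-5)*M² = M + 5*M²)
2253/3365 + x(55)/O(47) = 2253/3365 - 16*1/(47*(1 + 5*47)) = 2253*(1/3365) - 16*1/(47*(1 + 235)) = 2253/3365 - 16/(47*236) = 2253/3365 - 16/11092 = 2253/3365 - 16*1/11092 = 2253/3365 - 4/2773 = 6234109/9331145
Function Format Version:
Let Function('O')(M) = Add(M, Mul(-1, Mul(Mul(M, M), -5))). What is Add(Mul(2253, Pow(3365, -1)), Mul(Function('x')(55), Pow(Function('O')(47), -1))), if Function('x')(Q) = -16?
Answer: Rational(6234109, 9331145) ≈ 0.66810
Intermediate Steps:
Function('O')(M) = Add(M, Mul(5, Pow(M, 2))) (Function('O')(M) = Add(M, Mul(-1, Mul(Pow(M, 2), -5))) = Add(M, Mul(-1, Mul(-5, Pow(M, 2)))) = Add(M, Mul(5, Pow(M, 2))))
Add(Mul(2253, Pow(3365, -1)), Mul(Function('x')(55), Pow(Function('O')(47), -1))) = Add(Mul(2253, Pow(3365, -1)), Mul(-16, Pow(Mul(47, Add(1, Mul(5, 47))), -1))) = Add(Mul(2253, Rational(1, 3365)), Mul(-16, Pow(Mul(47, Add(1, 235)), -1))) = Add(Rational(2253, 3365), Mul(-16, Pow(Mul(47, 236), -1))) = Add(Rational(2253, 3365), Mul(-16, Pow(11092, -1))) = Add(Rational(2253, 3365), Mul(-16, Rational(1, 11092))) = Add(Rational(2253, 3365), Rational(-4, 2773)) = Rational(6234109, 9331145)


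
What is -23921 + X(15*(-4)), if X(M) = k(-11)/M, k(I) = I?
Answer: -1435249/60 ≈ -23921.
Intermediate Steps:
X(M) = -11/M
-23921 + X(15*(-4)) = -23921 - 11/(15*(-4)) = -23921 - 11/(-60) = -23921 - 11*(-1/60) = -23921 + 11/60 = -1435249/60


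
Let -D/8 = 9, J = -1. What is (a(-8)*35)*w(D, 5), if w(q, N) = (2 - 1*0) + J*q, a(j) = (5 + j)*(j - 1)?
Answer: 69930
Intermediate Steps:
D = -72 (D = -8*9 = -72)
a(j) = (-1 + j)*(5 + j) (a(j) = (5 + j)*(-1 + j) = (-1 + j)*(5 + j))
w(q, N) = 2 - q (w(q, N) = (2 - 1*0) - q = (2 + 0) - q = 2 - q)
(a(-8)*35)*w(D, 5) = ((-5 + (-8)² + 4*(-8))*35)*(2 - 1*(-72)) = ((-5 + 64 - 32)*35)*(2 + 72) = (27*35)*74 = 945*74 = 69930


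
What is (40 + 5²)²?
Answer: 4225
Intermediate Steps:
(40 + 5²)² = (40 + 25)² = 65² = 4225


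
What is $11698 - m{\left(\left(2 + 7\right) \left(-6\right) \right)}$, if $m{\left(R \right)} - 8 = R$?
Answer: $11744$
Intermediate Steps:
$m{\left(R \right)} = 8 + R$
$11698 - m{\left(\left(2 + 7\right) \left(-6\right) \right)} = 11698 - \left(8 + \left(2 + 7\right) \left(-6\right)\right) = 11698 - \left(8 + 9 \left(-6\right)\right) = 11698 - \left(8 - 54\right) = 11698 - -46 = 11698 + 46 = 11744$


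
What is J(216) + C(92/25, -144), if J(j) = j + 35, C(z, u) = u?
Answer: 107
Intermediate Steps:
J(j) = 35 + j
J(216) + C(92/25, -144) = (35 + 216) - 144 = 251 - 144 = 107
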